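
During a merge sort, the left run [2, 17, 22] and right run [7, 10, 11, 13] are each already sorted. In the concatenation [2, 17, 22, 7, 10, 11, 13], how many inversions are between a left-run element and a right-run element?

8 cross-inversions

For each element r of the right run, count left-run elements greater than r:
r = 7: 17, 22 → 2
r = 10: 17, 22 → 2
r = 11: 17, 22 → 2
r = 13: 17, 22 → 2
Cross-inversions: 2 + 2 + 2 + 2 = 8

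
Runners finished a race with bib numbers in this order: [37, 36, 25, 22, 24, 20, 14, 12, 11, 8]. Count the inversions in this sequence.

44 inversions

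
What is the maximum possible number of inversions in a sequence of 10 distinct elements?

A reversed (strictly descending) arrangement makes every pair an inversion, giving C(10, 2) inversions.
C(10, 2) = 10·9/2 = 45

45 inversions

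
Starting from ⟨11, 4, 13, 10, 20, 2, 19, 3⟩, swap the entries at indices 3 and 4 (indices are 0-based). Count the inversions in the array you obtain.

Positions 3 and 4 hold 10 and 20; after swapping, the array is [11, 4, 13, 20, 10, 2, 19, 3].
For each element, count later entries that are smaller:
11: 4
4: 2
13: 3
20: 4
10: 2
2: 0
19: 1
3: 0
Sum: 4 + 2 + 3 + 4 + 2 + 0 + 1 + 0 = 16

16 inversions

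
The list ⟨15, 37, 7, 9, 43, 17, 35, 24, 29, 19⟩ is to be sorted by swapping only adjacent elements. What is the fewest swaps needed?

Minimum adjacent swaps = number of inversions (each swap of adjacent out-of-order elements removes one inversion and no swap can remove more).
Count inversions — for each element, later elements that are smaller:
15: 7, 9 → 2
37: 7, 9, 17, 35, 24, 29, 19 → 7
7: none → 0
9: none → 0
43: 17, 35, 24, 29, 19 → 5
17: none → 0
35: 24, 29, 19 → 3
24: 19 → 1
29: 19 → 1
19: none → 0
Total inversions: 2 + 7 + 0 + 0 + 5 + 0 + 3 + 1 + 1 + 0 = 19

There are 19 adjacent swaps.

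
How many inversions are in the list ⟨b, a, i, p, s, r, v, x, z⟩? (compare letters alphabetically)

For each element, count later entries that are smaller:
b → a → 1
a → none → 0
i → none → 0
p → none → 0
s → r → 1
r → none → 0
v → none → 0
x → none → 0
z → none → 0
Sum: 1 + 0 + 0 + 0 + 1 + 0 + 0 + 0 + 0 = 2

2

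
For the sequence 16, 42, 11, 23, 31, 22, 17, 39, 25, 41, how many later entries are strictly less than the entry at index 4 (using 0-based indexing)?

The element at index 4 is 31.
Elements after it: 22, 17, 39, 25, 41
Those smaller than 31: 22, 17, 25

3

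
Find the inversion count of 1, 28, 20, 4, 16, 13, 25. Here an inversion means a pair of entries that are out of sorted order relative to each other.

There are 9 out-of-order pairs.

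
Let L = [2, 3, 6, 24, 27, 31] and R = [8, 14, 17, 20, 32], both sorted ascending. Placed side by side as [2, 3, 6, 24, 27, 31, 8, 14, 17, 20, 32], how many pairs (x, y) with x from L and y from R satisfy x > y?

There are 12 cross-inversions.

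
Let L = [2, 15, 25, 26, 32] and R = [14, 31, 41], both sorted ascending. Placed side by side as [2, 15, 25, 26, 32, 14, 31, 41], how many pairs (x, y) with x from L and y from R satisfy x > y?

Count, for every r in R, how many entries of L exceed r:
r = 14: 15, 25, 26, 32 → 4
r = 31: 32 → 1
r = 41: none → 0
Cross-inversions: 4 + 1 + 0 = 5

Split inversions: 5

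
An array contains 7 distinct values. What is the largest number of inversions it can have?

21

A reversed (strictly descending) arrangement makes every pair an inversion, giving C(7, 2) inversions.
C(7, 2) = 7·6/2 = 21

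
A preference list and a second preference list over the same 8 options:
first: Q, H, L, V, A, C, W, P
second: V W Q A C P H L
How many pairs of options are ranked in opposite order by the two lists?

14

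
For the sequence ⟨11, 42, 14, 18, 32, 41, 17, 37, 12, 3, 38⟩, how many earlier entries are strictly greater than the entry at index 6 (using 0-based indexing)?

4

The element at index 6 is 17.
Elements before it: 11, 42, 14, 18, 32, 41
Those larger than 17: 42, 18, 32, 41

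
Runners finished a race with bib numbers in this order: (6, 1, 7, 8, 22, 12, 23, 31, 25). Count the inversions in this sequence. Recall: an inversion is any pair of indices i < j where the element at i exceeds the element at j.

There are 3 out-of-order pairs.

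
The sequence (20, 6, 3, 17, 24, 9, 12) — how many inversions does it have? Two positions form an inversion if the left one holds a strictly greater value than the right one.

Inversion pairs (indices are 1-based):
(1,2): 20 > 6
(1,3): 20 > 3
(1,4): 20 > 17
(1,6): 20 > 9
(1,7): 20 > 12
(2,3): 6 > 3
(4,6): 17 > 9
(4,7): 17 > 12
(5,6): 24 > 9
(5,7): 24 > 12
That's 10 pairs.

10 inversions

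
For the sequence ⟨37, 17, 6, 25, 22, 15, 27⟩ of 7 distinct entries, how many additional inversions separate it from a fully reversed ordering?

10 inversions short

Maximum inversions for 7 distinct elements is C(7, 2) = 7·6/2 = 21.
Current inversions — for each element, count later smaller elements:
37: 6
17: 2
6: 0
25: 2
22: 1
15: 0
27: 0
Current total: 6 + 2 + 0 + 2 + 1 + 0 + 0 = 11
Shortfall: 21 − 11 = 10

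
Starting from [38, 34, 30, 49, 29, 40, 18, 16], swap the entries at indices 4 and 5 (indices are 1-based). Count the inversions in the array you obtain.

Positions 4 and 5 hold 49 and 29; after swapping, the array is [38, 34, 30, 29, 49, 40, 18, 16].
For each element, count later entries that are smaller:
38: 5
34: 4
30: 3
29: 2
49: 3
40: 2
18: 1
16: 0
Sum: 5 + 4 + 3 + 2 + 3 + 2 + 1 + 0 = 20

20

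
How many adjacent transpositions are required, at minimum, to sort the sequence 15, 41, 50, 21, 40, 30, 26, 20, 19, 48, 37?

Each adjacent swap fixes exactly one inversion, so the minimum swap count equals the number of inversions.
Count inversions — for each element, later elements that are smaller:
15: none → 0
41: 21, 40, 30, 26, 20, 19, 37 → 7
50: 21, 40, 30, 26, 20, 19, 48, 37 → 8
21: 20, 19 → 2
40: 30, 26, 20, 19, 37 → 5
30: 26, 20, 19 → 3
26: 20, 19 → 2
20: 19 → 1
19: none → 0
48: 37 → 1
37: none → 0
Total inversions: 0 + 7 + 8 + 2 + 5 + 3 + 2 + 1 + 0 + 1 + 0 = 29

Adjacent swaps: 29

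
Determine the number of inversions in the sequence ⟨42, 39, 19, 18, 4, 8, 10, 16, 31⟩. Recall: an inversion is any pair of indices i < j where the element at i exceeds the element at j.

For each element, count later entries that are smaller:
42 → 39, 19, 18, 4, 8, 10, 16, 31 → 8
39 → 19, 18, 4, 8, 10, 16, 31 → 7
19 → 18, 4, 8, 10, 16 → 5
18 → 4, 8, 10, 16 → 4
4 → none → 0
8 → none → 0
10 → none → 0
16 → none → 0
31 → none → 0
Sum: 8 + 7 + 5 + 4 + 0 + 0 + 0 + 0 + 0 = 24

There are 24 out-of-order pairs.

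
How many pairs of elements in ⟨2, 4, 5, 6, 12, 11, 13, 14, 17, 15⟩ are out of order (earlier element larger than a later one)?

2

Count, for each position, how many later elements it exceeds:
2: 0
4: 0
5: 0
6: 0
12: 1
11: 0
13: 0
14: 0
17: 1
15: 0
Sum: 0 + 0 + 0 + 0 + 1 + 0 + 0 + 0 + 1 + 0 = 2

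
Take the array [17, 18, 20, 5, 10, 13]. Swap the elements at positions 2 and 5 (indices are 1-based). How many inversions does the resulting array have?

Positions 2 and 5 hold 18 and 10; after swapping, the array is [17, 10, 20, 5, 18, 13].
For each element, count later entries that are smaller:
17 → 10, 5, 13 → 3
10 → 5 → 1
20 → 5, 18, 13 → 3
5 → none → 0
18 → 13 → 1
13 → none → 0
Sum: 3 + 1 + 3 + 0 + 1 + 0 = 8

8 inversions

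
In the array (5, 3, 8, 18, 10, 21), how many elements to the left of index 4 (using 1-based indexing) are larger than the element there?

The element at index 4 is 18.
Elements before it: 5, 3, 8
None of them are larger than 18.

0 such elements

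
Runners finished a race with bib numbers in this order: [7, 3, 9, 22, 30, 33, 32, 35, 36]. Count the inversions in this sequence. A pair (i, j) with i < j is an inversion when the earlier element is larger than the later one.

2

Element-by-element contributions:
7 → 3 → 1
3 → none → 0
9 → none → 0
22 → none → 0
30 → none → 0
33 → 32 → 1
32 → none → 0
35 → none → 0
36 → none → 0
Sum: 1 + 0 + 0 + 0 + 0 + 1 + 0 + 0 + 0 = 2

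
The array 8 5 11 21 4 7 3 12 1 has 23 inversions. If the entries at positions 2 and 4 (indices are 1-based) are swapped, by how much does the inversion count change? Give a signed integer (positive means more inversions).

+3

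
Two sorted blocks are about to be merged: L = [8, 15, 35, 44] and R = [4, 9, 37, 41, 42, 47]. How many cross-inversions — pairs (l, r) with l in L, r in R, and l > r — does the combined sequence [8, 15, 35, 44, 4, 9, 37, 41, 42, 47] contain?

10

Count, for every r in R, how many entries of L exceed r:
r = 4: 8, 15, 35, 44 → 4
r = 9: 15, 35, 44 → 3
r = 37: 44 → 1
r = 41: 44 → 1
r = 42: 44 → 1
r = 47: none → 0
Cross-inversions: 4 + 3 + 1 + 1 + 1 + 0 = 10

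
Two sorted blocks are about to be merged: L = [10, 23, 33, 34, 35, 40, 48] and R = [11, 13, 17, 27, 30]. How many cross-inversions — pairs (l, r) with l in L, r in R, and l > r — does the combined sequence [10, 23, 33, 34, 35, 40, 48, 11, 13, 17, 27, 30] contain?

Count, for every r in R, how many entries of L exceed r:
r = 11: 23, 33, 34, 35, 40, 48 → 6
r = 13: 23, 33, 34, 35, 40, 48 → 6
r = 17: 23, 33, 34, 35, 40, 48 → 6
r = 27: 33, 34, 35, 40, 48 → 5
r = 30: 33, 34, 35, 40, 48 → 5
Cross-inversions: 6 + 6 + 6 + 5 + 5 = 28

There are 28 split inversions.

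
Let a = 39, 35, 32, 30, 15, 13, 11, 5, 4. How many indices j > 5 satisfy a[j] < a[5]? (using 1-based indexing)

4

The element at index 5 is 15.
Elements after it: 13, 11, 5, 4
Those smaller than 15: 13, 11, 5, 4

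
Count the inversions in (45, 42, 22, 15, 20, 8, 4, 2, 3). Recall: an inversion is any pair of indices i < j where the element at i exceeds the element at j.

Element-by-element contributions:
45 → 42, 22, 15, 20, 8, 4, 2, 3 → 8
42 → 22, 15, 20, 8, 4, 2, 3 → 7
22 → 15, 20, 8, 4, 2, 3 → 6
15 → 8, 4, 2, 3 → 4
20 → 8, 4, 2, 3 → 4
8 → 4, 2, 3 → 3
4 → 2, 3 → 2
2 → none → 0
3 → none → 0
Sum: 8 + 7 + 6 + 4 + 4 + 3 + 2 + 0 + 0 = 34

34 out-of-order pairs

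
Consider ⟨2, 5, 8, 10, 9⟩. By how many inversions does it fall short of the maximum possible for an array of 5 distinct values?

Maximum inversions for 5 distinct elements is C(5, 2) = 5·4/2 = 10.
Current inversions — for each element, count later smaller elements:
2: 0
5: 0
8: 0
10: 1
9: 0
Current total: 0 + 0 + 0 + 1 + 0 = 1
Shortfall: 10 − 1 = 9

9 inversions short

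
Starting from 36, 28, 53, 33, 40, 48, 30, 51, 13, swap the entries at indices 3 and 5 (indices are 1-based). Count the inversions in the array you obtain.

18

Positions 3 and 5 hold 53 and 40; after swapping, the array is [36, 28, 40, 33, 53, 48, 30, 51, 13].
Sweep left to right; for each value list the smaller values that follow it:
36: 4
28: 1
40: 3
33: 2
53: 4
48: 2
30: 1
51: 1
13: 0
Sum: 4 + 1 + 3 + 2 + 4 + 2 + 1 + 1 + 0 = 18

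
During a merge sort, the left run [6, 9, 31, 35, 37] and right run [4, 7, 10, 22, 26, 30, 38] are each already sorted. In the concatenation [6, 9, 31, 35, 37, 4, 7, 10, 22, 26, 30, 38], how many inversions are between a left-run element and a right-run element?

21

For each element r of the right run, count left-run elements greater than r:
r = 4: 6, 9, 31, 35, 37 → 5
r = 7: 9, 31, 35, 37 → 4
r = 10: 31, 35, 37 → 3
r = 22: 31, 35, 37 → 3
r = 26: 31, 35, 37 → 3
r = 30: 31, 35, 37 → 3
r = 38: none → 0
Cross-inversions: 5 + 4 + 3 + 3 + 3 + 3 + 0 = 21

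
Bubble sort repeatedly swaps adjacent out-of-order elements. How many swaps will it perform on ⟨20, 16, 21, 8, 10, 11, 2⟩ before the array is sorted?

16

The minimum number of adjacent swaps to sort an array equals its inversion count, since every such swap removes exactly one inversion.
Count inversions — for each element, later elements that are smaller:
20: 16, 8, 10, 11, 2 → 5
16: 8, 10, 11, 2 → 4
21: 8, 10, 11, 2 → 4
8: 2 → 1
10: 2 → 1
11: 2 → 1
2: none → 0
Total inversions: 5 + 4 + 4 + 1 + 1 + 1 + 0 = 16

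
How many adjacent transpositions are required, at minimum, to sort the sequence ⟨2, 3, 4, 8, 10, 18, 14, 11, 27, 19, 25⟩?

5 swaps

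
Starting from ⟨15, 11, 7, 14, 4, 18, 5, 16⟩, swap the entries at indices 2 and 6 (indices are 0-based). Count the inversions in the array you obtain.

Positions 2 and 6 hold 7 and 5; after swapping, the array is [15, 11, 5, 14, 4, 18, 7, 16].
Count, for each position, how many later elements it exceeds:
15 → 11, 5, 14, 4, 7 → 5
11 → 5, 4, 7 → 3
5 → 4 → 1
14 → 4, 7 → 2
4 → none → 0
18 → 7, 16 → 2
7 → none → 0
16 → none → 0
Sum: 5 + 3 + 1 + 2 + 0 + 2 + 0 + 0 = 13

13 inversions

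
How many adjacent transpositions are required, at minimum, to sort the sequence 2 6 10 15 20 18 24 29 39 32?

Minimum adjacent swaps = number of inversions (each swap of adjacent out-of-order elements removes one inversion and no swap can remove more).
Count inversions — for each element, later elements that are smaller:
2: none → 0
6: none → 0
10: none → 0
15: none → 0
20: 18 → 1
18: none → 0
24: none → 0
29: none → 0
39: 32 → 1
32: none → 0
Total inversions: 0 + 0 + 0 + 0 + 1 + 0 + 0 + 0 + 1 + 0 = 2

2 swaps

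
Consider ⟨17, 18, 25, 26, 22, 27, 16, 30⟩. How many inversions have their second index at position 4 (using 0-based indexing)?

The element at index 4 is 22.
Elements before it: 17, 18, 25, 26
Those larger than 22: 25, 26

2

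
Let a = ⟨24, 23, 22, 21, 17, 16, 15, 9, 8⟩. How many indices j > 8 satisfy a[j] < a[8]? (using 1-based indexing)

The element at index 8 is 9.
Elements after it: 8
Those smaller than 9: 8

1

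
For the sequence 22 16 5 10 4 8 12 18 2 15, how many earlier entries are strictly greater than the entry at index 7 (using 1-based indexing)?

2

The element at index 7 is 12.
Elements before it: 22, 16, 5, 10, 4, 8
Those larger than 12: 22, 16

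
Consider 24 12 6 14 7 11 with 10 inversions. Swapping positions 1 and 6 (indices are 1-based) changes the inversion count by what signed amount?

Positions 1 and 6 hold 24 and 11; after swapping, the array is [11, 12, 6, 14, 7, 24].
Sweep left to right; for each value list the smaller values that follow it:
11 → 6, 7 → 2
12 → 6, 7 → 2
6 → none → 0
14 → 7 → 1
7 → none → 0
24 → none → 0
Sum: 2 + 2 + 0 + 1 + 0 + 0 = 5
Change: 5 − 10 = -5

-5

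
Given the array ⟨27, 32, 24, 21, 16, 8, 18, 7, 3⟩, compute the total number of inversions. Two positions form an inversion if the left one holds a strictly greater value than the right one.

There are 33 inversions.

Element-by-element contributions:
27: 7
32: 7
24: 6
21: 5
16: 3
8: 2
18: 2
7: 1
3: 0
Sum: 7 + 7 + 6 + 5 + 3 + 2 + 2 + 1 + 0 = 33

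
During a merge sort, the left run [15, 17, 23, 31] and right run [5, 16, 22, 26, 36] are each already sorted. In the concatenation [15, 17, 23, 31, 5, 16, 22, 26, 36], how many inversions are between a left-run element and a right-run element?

Take each right-half value and tally the left-half values above it:
r = 5: 15, 17, 23, 31 → 4
r = 16: 17, 23, 31 → 3
r = 22: 23, 31 → 2
r = 26: 31 → 1
r = 36: none → 0
Cross-inversions: 4 + 3 + 2 + 1 + 0 = 10

10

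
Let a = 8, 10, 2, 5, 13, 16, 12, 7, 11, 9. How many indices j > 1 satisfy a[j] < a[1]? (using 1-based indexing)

The element at index 1 is 8.
Elements after it: 10, 2, 5, 13, 16, 12, 7, 11, 9
Those smaller than 8: 2, 5, 7

3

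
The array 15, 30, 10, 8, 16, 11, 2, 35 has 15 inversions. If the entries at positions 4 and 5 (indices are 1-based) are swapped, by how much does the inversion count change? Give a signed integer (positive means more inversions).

Positions 4 and 5 hold 8 and 16; after swapping, the array is [15, 30, 10, 16, 8, 11, 2, 35].
For each element, count later entries that are smaller:
15: 4
30: 5
10: 2
16: 3
8: 1
11: 1
2: 0
35: 0
Sum: 4 + 5 + 2 + 3 + 1 + 1 + 0 + 0 = 16
Change: 16 − 15 = +1

+1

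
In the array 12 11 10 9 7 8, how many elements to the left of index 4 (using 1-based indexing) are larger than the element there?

The element at index 4 is 9.
Elements before it: 12, 11, 10
Those larger than 9: 12, 11, 10

3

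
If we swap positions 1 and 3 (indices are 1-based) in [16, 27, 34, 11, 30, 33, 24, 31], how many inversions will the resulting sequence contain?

14

Positions 1 and 3 hold 16 and 34; after swapping, the array is [34, 27, 16, 11, 30, 33, 24, 31].
Element-by-element contributions:
34: 7
27: 3
16: 1
11: 0
30: 1
33: 2
24: 0
31: 0
Sum: 7 + 3 + 1 + 0 + 1 + 2 + 0 + 0 = 14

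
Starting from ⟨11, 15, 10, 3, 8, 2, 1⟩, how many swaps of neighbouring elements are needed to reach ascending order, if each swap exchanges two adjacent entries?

There are 19 swaps.

Minimum adjacent swaps = number of inversions (each swap of adjacent out-of-order elements removes one inversion and no swap can remove more).
Count inversions — for each element, later elements that are smaller:
11: 10, 3, 8, 2, 1 → 5
15: 10, 3, 8, 2, 1 → 5
10: 3, 8, 2, 1 → 4
3: 2, 1 → 2
8: 2, 1 → 2
2: 1 → 1
1: none → 0
Total inversions: 5 + 5 + 4 + 2 + 2 + 1 + 0 = 19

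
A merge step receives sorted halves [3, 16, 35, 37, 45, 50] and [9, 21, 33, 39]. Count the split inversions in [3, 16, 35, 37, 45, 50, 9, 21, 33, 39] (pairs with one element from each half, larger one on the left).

Take each right-half value and tally the left-half values above it:
r = 9: 16, 35, 37, 45, 50 → 5
r = 21: 35, 37, 45, 50 → 4
r = 33: 35, 37, 45, 50 → 4
r = 39: 45, 50 → 2
Cross-inversions: 5 + 4 + 4 + 2 = 15

15 split inversions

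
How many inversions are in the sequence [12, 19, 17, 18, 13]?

There are 5 inversions.

Inversion pairs (indices are 1-based):
(2,3): 19 > 17
(2,4): 19 > 18
(2,5): 19 > 13
(3,5): 17 > 13
(4,5): 18 > 13
That's 5 pairs.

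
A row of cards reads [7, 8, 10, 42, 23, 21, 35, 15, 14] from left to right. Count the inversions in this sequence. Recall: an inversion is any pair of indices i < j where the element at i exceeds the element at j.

Count, for each position, how many later elements it exceeds:
7: 0
8: 0
10: 0
42: 5
23: 3
21: 2
35: 2
15: 1
14: 0
Sum: 0 + 0 + 0 + 5 + 3 + 2 + 2 + 1 + 0 = 13

13 inversions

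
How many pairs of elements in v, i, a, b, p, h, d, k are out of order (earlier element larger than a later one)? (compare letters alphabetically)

Sweep left to right; for each value list the smaller values that follow it:
v: 7
i: 4
a: 0
b: 0
p: 3
h: 1
d: 0
k: 0
Sum: 7 + 4 + 0 + 0 + 3 + 1 + 0 + 0 = 15

15 inversions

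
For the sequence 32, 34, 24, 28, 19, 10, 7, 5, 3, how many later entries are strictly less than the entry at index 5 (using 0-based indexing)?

3 such elements

The element at index 5 is 10.
Elements after it: 7, 5, 3
Those smaller than 10: 7, 5, 3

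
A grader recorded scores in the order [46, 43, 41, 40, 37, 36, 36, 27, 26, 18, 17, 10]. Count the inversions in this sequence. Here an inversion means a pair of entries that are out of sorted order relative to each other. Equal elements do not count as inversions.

Count, for each position, how many later elements it exceeds:
46: 11
43: 10
41: 9
40: 8
37: 7
36: 5
36: 5
27: 4
26: 3
18: 2
17: 1
10: 0
Sum: 11 + 10 + 9 + 8 + 7 + 5 + 5 + 4 + 3 + 2 + 1 + 0 = 65

Inversions: 65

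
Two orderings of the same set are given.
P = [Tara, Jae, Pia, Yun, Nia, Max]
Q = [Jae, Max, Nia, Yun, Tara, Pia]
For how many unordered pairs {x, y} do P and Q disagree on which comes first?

Assign each item its position (1..6) in the first ordering, then rewrite the second ordering as that position sequence:
positions: Tara→1, Jae→2, Pia→3, Yun→4, Nia→5, Max→6
second ordering as positions: [2, 6, 5, 4, 1, 3]
Discordant pairs = inversions in this position sequence.
2: 1 → 1
6: 5, 4, 1, 3 → 4
5: 4, 1, 3 → 3
4: 1, 3 → 2
1: 0
3: 0
Total: 1 + 4 + 3 + 2 + 0 + 0 = 10

There are 10 disagreeing pairs.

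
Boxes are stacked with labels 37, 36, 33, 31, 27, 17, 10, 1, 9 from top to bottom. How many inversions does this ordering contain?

35

Count, for each position, how many later elements it exceeds:
37: 8
36: 7
33: 6
31: 5
27: 4
17: 3
10: 2
1: 0
9: 0
Sum: 8 + 7 + 6 + 5 + 4 + 3 + 2 + 0 + 0 = 35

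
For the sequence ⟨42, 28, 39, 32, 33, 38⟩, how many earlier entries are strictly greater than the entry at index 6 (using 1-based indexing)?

The element at index 6 is 38.
Elements before it: 42, 28, 39, 32, 33
Those larger than 38: 42, 39

2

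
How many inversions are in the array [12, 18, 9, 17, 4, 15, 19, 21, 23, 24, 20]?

For each element, count later entries that are smaller:
12 → 9, 4 → 2
18 → 9, 17, 4, 15 → 4
9 → 4 → 1
17 → 4, 15 → 2
4 → none → 0
15 → none → 0
19 → none → 0
21 → 20 → 1
23 → 20 → 1
24 → 20 → 1
20 → none → 0
Sum: 2 + 4 + 1 + 2 + 0 + 0 + 0 + 1 + 1 + 1 + 0 = 12

There are 12 inversions.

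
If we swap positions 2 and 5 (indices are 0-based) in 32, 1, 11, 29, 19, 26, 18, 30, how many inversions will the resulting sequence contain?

Positions 2 and 5 hold 11 and 26; after swapping, the array is [32, 1, 26, 29, 19, 11, 18, 30].
Count, for each position, how many later elements it exceeds:
32: 7
1: 0
26: 3
29: 3
19: 2
11: 0
18: 0
30: 0
Sum: 7 + 0 + 3 + 3 + 2 + 0 + 0 + 0 = 15

15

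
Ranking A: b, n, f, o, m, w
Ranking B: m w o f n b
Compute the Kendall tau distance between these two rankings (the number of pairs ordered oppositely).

14 discordant pairs

Assign each item its position (1..6) in the first ordering, then rewrite the second ordering as that position sequence:
positions: b→1, n→2, f→3, o→4, m→5, w→6
second ordering as positions: [5, 6, 4, 3, 2, 1]
Discordant pairs = inversions in this position sequence.
5: 4, 3, 2, 1 → 4
6: 4, 3, 2, 1 → 4
4: 3, 2, 1 → 3
3: 2, 1 → 2
2: 1 → 1
1: 0
Total: 4 + 4 + 3 + 2 + 1 + 0 = 14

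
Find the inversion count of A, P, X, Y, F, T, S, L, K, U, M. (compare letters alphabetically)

There are 27 out-of-order pairs.

Element-by-element contributions:
A → none → 0
P → F, L, K, M → 4
X → F, T, S, L, K, U, M → 7
Y → F, T, S, L, K, U, M → 7
F → none → 0
T → S, L, K, M → 4
S → L, K, M → 3
L → K → 1
K → none → 0
U → M → 1
M → none → 0
Sum: 0 + 4 + 7 + 7 + 0 + 4 + 3 + 1 + 0 + 1 + 0 = 27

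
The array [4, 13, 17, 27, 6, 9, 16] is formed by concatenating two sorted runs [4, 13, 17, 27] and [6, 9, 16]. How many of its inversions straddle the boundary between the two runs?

Split inversions: 8

Take each right-half value and tally the left-half values above it:
r = 6: 13, 17, 27 → 3
r = 9: 13, 17, 27 → 3
r = 16: 17, 27 → 2
Cross-inversions: 3 + 3 + 2 = 8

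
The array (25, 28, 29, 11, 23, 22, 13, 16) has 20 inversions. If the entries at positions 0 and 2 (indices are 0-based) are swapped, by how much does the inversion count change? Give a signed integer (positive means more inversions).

Positions 0 and 2 hold 25 and 29; after swapping, the array is [29, 28, 25, 11, 23, 22, 13, 16].
For each element, count later entries that are smaller:
29: 7
28: 6
25: 5
11: 0
23: 3
22: 2
13: 0
16: 0
Sum: 7 + 6 + 5 + 0 + 3 + 2 + 0 + 0 = 23
Change: 23 − 20 = +3

+3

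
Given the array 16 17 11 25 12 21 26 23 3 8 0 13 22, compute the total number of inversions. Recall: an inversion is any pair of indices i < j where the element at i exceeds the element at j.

Sweep left to right; for each value list the smaller values that follow it:
16 → 11, 12, 3, 8, 0, 13 → 6
17 → 11, 12, 3, 8, 0, 13 → 6
11 → 3, 8, 0 → 3
25 → 12, 21, 23, 3, 8, 0, 13, 22 → 8
12 → 3, 8, 0 → 3
21 → 3, 8, 0, 13 → 4
26 → 23, 3, 8, 0, 13, 22 → 6
23 → 3, 8, 0, 13, 22 → 5
3 → 0 → 1
8 → 0 → 1
0 → none → 0
13 → none → 0
22 → none → 0
Sum: 6 + 6 + 3 + 8 + 3 + 4 + 6 + 5 + 1 + 1 + 0 + 0 + 0 = 43

43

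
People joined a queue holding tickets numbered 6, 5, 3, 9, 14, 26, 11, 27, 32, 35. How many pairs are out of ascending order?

5

Count, for each position, how many later elements it exceeds:
6 → 5, 3 → 2
5 → 3 → 1
3 → none → 0
9 → none → 0
14 → 11 → 1
26 → 11 → 1
11 → none → 0
27 → none → 0
32 → none → 0
35 → none → 0
Sum: 2 + 1 + 0 + 0 + 1 + 1 + 0 + 0 + 0 + 0 = 5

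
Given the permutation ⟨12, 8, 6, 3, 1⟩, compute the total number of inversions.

Listing every pair i<j with a[i]>a[j] (using 1-based positions):
(1,2): 12 > 8
(1,3): 12 > 6
(1,4): 12 > 3
(1,5): 12 > 1
(2,3): 8 > 6
(2,4): 8 > 3
(2,5): 8 > 1
(3,4): 6 > 3
(3,5): 6 > 1
(4,5): 3 > 1
That's 10 pairs.

There are 10 inversions.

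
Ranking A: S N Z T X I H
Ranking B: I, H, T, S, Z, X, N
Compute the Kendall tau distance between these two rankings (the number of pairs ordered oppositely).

Assign each item its position (1..7) in the first ordering, then rewrite the second ordering as that position sequence:
positions: S→1, N→2, Z→3, T→4, X→5, I→6, H→7
second ordering as positions: [6, 7, 4, 1, 3, 5, 2]
Discordant pairs = inversions in this position sequence.
6: 4, 1, 3, 5, 2 → 5
7: 4, 1, 3, 5, 2 → 5
4: 1, 3, 2 → 3
1: 0
3: 2 → 1
5: 2 → 1
2: 0
Total: 5 + 5 + 3 + 0 + 1 + 1 + 0 = 15

There are 15 discordant pairs.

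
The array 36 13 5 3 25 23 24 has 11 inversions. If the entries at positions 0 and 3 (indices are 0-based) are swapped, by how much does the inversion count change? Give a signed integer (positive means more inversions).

-5

Positions 0 and 3 hold 36 and 3; after swapping, the array is [3, 13, 5, 36, 25, 23, 24].
Sweep left to right; for each value list the smaller values that follow it:
3 → none → 0
13 → 5 → 1
5 → none → 0
36 → 25, 23, 24 → 3
25 → 23, 24 → 2
23 → none → 0
24 → none → 0
Sum: 0 + 1 + 0 + 3 + 2 + 0 + 0 = 6
Change: 6 − 11 = -5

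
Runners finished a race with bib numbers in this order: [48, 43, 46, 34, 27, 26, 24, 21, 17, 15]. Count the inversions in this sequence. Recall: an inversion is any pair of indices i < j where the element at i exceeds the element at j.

44

For each element, count later entries that are smaller:
48 → 43, 46, 34, 27, 26, 24, 21, 17, 15 → 9
43 → 34, 27, 26, 24, 21, 17, 15 → 7
46 → 34, 27, 26, 24, 21, 17, 15 → 7
34 → 27, 26, 24, 21, 17, 15 → 6
27 → 26, 24, 21, 17, 15 → 5
26 → 24, 21, 17, 15 → 4
24 → 21, 17, 15 → 3
21 → 17, 15 → 2
17 → 15 → 1
15 → none → 0
Sum: 9 + 7 + 7 + 6 + 5 + 4 + 3 + 2 + 1 + 0 = 44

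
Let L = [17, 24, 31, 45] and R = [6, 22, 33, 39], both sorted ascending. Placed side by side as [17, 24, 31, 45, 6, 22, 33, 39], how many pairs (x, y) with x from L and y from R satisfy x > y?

9 split inversions

For each element r of the right run, count left-run elements greater than r:
r = 6: 17, 24, 31, 45 → 4
r = 22: 24, 31, 45 → 3
r = 33: 45 → 1
r = 39: 45 → 1
Cross-inversions: 4 + 3 + 1 + 1 = 9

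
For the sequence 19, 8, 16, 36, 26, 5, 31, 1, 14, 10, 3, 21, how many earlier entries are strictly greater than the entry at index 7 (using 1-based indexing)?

1

The element at index 7 is 31.
Elements before it: 19, 8, 16, 36, 26, 5
Those larger than 31: 36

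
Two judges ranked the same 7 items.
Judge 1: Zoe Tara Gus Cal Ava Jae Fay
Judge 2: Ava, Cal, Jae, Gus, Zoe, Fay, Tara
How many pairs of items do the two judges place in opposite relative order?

Assign each item its position (1..7) in the first ordering, then rewrite the second ordering as that position sequence:
positions: Zoe→1, Tara→2, Gus→3, Cal→4, Ava→5, Jae→6, Fay→7
second ordering as positions: [5, 4, 6, 3, 1, 7, 2]
Discordant pairs = inversions in this position sequence.
5: 4, 3, 1, 2 → 4
4: 3, 1, 2 → 3
6: 3, 1, 2 → 3
3: 1, 2 → 2
1: 0
7: 2 → 1
2: 0
Total: 4 + 3 + 3 + 2 + 0 + 1 + 0 = 13

13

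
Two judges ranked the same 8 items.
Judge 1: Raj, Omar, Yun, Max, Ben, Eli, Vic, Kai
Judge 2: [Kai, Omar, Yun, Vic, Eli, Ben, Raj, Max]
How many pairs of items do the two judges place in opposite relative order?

18 discordant pairs

Assign each item its position (1..8) in the first ordering, then rewrite the second ordering as that position sequence:
positions: Raj→1, Omar→2, Yun→3, Max→4, Ben→5, Eli→6, Vic→7, Kai→8
second ordering as positions: [8, 2, 3, 7, 6, 5, 1, 4]
Discordant pairs = inversions in this position sequence.
8: 2, 3, 7, 6, 5, 1, 4 → 7
2: 1 → 1
3: 1 → 1
7: 6, 5, 1, 4 → 4
6: 5, 1, 4 → 3
5: 1, 4 → 2
1: 0
4: 0
Total: 7 + 1 + 1 + 4 + 3 + 2 + 0 + 0 = 18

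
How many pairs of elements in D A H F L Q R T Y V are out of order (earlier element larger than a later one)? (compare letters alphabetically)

Sweep left to right; for each value list the smaller values that follow it:
D → A → 1
A → none → 0
H → F → 1
F → none → 0
L → none → 0
Q → none → 0
R → none → 0
T → none → 0
Y → V → 1
V → none → 0
Sum: 1 + 0 + 1 + 0 + 0 + 0 + 0 + 0 + 1 + 0 = 3

3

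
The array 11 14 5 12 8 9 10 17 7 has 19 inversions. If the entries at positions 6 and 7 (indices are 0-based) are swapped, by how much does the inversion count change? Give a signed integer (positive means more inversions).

Positions 6 and 7 hold 10 and 17; after swapping, the array is [11, 14, 5, 12, 8, 9, 17, 10, 7].
Count, for each position, how many later elements it exceeds:
11: 5
14: 6
5: 0
12: 4
8: 1
9: 1
17: 2
10: 1
7: 0
Sum: 5 + 6 + 0 + 4 + 1 + 1 + 2 + 1 + 0 = 20
Change: 20 − 19 = +1

+1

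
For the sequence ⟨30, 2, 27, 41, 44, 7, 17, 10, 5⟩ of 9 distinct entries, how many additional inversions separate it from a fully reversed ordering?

Maximum inversions for 9 distinct elements is C(9, 2) = 9·8/2 = 36.
Current inversions — for each element, count later smaller elements:
30: 6
2: 0
27: 4
41: 4
44: 4
7: 1
17: 2
10: 1
5: 0
Current total: 6 + 0 + 4 + 4 + 4 + 1 + 2 + 1 + 0 = 22
Shortfall: 36 − 22 = 14

14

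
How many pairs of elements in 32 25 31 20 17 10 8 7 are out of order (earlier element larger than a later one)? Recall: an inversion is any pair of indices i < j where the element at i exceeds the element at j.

27

For each element, count later entries that are smaller:
32 → 25, 31, 20, 17, 10, 8, 7 → 7
25 → 20, 17, 10, 8, 7 → 5
31 → 20, 17, 10, 8, 7 → 5
20 → 17, 10, 8, 7 → 4
17 → 10, 8, 7 → 3
10 → 8, 7 → 2
8 → 7 → 1
7 → none → 0
Sum: 7 + 5 + 5 + 4 + 3 + 2 + 1 + 0 = 27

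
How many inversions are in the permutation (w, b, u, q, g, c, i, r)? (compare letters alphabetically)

Inversions: 16

Count, for each position, how many later elements it exceeds:
w → b, u, q, g, c, i, r → 7
b → none → 0
u → q, g, c, i, r → 5
q → g, c, i → 3
g → c → 1
c → none → 0
i → none → 0
r → none → 0
Sum: 7 + 0 + 5 + 3 + 1 + 0 + 0 + 0 = 16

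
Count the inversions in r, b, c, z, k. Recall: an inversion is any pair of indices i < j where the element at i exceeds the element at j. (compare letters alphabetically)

Out-of-order pairs: 4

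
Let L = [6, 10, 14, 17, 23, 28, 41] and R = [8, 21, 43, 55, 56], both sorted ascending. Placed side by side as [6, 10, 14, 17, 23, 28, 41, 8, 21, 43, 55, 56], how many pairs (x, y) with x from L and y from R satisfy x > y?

Cross-inversions: 9

Count, for every r in R, how many entries of L exceed r:
r = 8: 10, 14, 17, 23, 28, 41 → 6
r = 21: 23, 28, 41 → 3
r = 43: none → 0
r = 55: none → 0
r = 56: none → 0
Cross-inversions: 6 + 3 + 0 + 0 + 0 = 9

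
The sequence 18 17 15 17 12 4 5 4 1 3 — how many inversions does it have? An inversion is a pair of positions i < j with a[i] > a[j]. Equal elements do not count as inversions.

40 out-of-order pairs

Element-by-element contributions:
18: 9
17: 7
15: 6
17: 6
12: 5
4: 2
5: 3
4: 2
1: 0
3: 0
Sum: 9 + 7 + 6 + 6 + 5 + 2 + 3 + 2 + 0 + 0 = 40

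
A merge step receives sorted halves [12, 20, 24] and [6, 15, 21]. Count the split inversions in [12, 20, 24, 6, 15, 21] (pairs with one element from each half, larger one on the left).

For each element r of the right run, count left-run elements greater than r:
r = 6: 12, 20, 24 → 3
r = 15: 20, 24 → 2
r = 21: 24 → 1
Cross-inversions: 3 + 2 + 1 = 6

6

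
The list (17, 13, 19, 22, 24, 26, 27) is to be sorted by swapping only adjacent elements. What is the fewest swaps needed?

1

The minimum number of adjacent swaps to sort an array equals its inversion count, since every such swap removes exactly one inversion.
Count inversions — for each element, later elements that are smaller:
17: 13 → 1
13: none → 0
19: none → 0
22: none → 0
24: none → 0
26: none → 0
27: none → 0
Total inversions: 1 + 0 + 0 + 0 + 0 + 0 + 0 = 1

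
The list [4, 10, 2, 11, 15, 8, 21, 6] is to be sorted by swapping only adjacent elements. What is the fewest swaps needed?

10

The minimum number of adjacent swaps to sort an array equals its inversion count, since every such swap removes exactly one inversion.
Count inversions — for each element, later elements that are smaller:
4: 2 → 1
10: 2, 8, 6 → 3
2: none → 0
11: 8, 6 → 2
15: 8, 6 → 2
8: 6 → 1
21: 6 → 1
6: none → 0
Total inversions: 1 + 3 + 0 + 2 + 2 + 1 + 1 + 0 = 10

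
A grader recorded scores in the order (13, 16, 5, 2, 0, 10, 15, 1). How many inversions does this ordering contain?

Out-of-order pairs: 18

Count, for each position, how many later elements it exceeds:
13 → 5, 2, 0, 10, 1 → 5
16 → 5, 2, 0, 10, 15, 1 → 6
5 → 2, 0, 1 → 3
2 → 0, 1 → 2
0 → none → 0
10 → 1 → 1
15 → 1 → 1
1 → none → 0
Sum: 5 + 6 + 3 + 2 + 0 + 1 + 1 + 0 = 18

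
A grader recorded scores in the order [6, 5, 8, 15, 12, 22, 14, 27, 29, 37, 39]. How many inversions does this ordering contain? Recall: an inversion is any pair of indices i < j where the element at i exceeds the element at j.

4 out-of-order pairs

Count, for each position, how many later elements it exceeds:
6 → 5 → 1
5 → none → 0
8 → none → 0
15 → 12, 14 → 2
12 → none → 0
22 → 14 → 1
14 → none → 0
27 → none → 0
29 → none → 0
37 → none → 0
39 → none → 0
Sum: 1 + 0 + 0 + 2 + 0 + 1 + 0 + 0 + 0 + 0 + 0 = 4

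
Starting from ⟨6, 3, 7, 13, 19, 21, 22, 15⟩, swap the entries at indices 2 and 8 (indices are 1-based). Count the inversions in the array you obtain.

Positions 2 and 8 hold 3 and 15; after swapping, the array is [6, 15, 7, 13, 19, 21, 22, 3].
For each element, count later entries that are smaller:
6 → 3 → 1
15 → 7, 13, 3 → 3
7 → 3 → 1
13 → 3 → 1
19 → 3 → 1
21 → 3 → 1
22 → 3 → 1
3 → none → 0
Sum: 1 + 3 + 1 + 1 + 1 + 1 + 1 + 0 = 9

9 inversions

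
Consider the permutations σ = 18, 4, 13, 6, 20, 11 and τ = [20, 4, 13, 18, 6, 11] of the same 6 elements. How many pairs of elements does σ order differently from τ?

Assign each item its position (1..6) in the first ordering, then rewrite the second ordering as that position sequence:
positions: 18→1, 4→2, 13→3, 6→4, 20→5, 11→6
second ordering as positions: [5, 2, 3, 1, 4, 6]
Discordant pairs = inversions in this position sequence.
5: 2, 3, 1, 4 → 4
2: 1 → 1
3: 1 → 1
1: 0
4: 0
6: 0
Total: 4 + 1 + 1 + 0 + 0 + 0 = 6

6 discordant pairs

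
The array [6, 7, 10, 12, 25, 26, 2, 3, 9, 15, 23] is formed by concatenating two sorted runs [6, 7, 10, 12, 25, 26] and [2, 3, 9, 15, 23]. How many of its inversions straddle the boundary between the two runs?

20

Take each right-half value and tally the left-half values above it:
r = 2: 6, 7, 10, 12, 25, 26 → 6
r = 3: 6, 7, 10, 12, 25, 26 → 6
r = 9: 10, 12, 25, 26 → 4
r = 15: 25, 26 → 2
r = 23: 25, 26 → 2
Cross-inversions: 6 + 6 + 4 + 2 + 2 = 20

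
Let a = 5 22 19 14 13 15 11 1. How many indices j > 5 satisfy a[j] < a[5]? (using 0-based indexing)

The element at index 5 is 15.
Elements after it: 11, 1
Those smaller than 15: 11, 1

2 such elements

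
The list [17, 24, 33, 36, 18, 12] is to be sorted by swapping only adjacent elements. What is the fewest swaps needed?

8 swaps

The minimum number of adjacent swaps to sort an array equals its inversion count, since every such swap removes exactly one inversion.
Count inversions — for each element, later elements that are smaller:
17: 12 → 1
24: 18, 12 → 2
33: 18, 12 → 2
36: 18, 12 → 2
18: 12 → 1
12: none → 0
Total inversions: 1 + 2 + 2 + 2 + 1 + 0 = 8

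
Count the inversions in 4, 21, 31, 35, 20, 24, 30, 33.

Count, for each position, how many later elements it exceeds:
4 → none → 0
21 → 20 → 1
31 → 20, 24, 30 → 3
35 → 20, 24, 30, 33 → 4
20 → none → 0
24 → none → 0
30 → none → 0
33 → none → 0
Sum: 0 + 1 + 3 + 4 + 0 + 0 + 0 + 0 = 8

There are 8 out-of-order pairs.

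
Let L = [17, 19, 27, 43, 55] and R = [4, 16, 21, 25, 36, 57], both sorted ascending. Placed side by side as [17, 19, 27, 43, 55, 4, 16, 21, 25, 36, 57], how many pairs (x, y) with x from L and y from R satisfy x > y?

18 split inversions

Count, for every r in R, how many entries of L exceed r:
r = 4: 17, 19, 27, 43, 55 → 5
r = 16: 17, 19, 27, 43, 55 → 5
r = 21: 27, 43, 55 → 3
r = 25: 27, 43, 55 → 3
r = 36: 43, 55 → 2
r = 57: none → 0
Cross-inversions: 5 + 5 + 3 + 3 + 2 + 0 = 18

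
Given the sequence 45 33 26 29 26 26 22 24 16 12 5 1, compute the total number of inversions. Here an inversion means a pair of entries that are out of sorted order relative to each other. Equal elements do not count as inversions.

61 out-of-order pairs

Sweep left to right; for each value list the smaller values that follow it:
45 → 33, 26, 29, 26, 26, 22, 24, 16, 12, 5, 1 → 11
33 → 26, 29, 26, 26, 22, 24, 16, 12, 5, 1 → 10
26 → 22, 24, 16, 12, 5, 1 → 6
29 → 26, 26, 22, 24, 16, 12, 5, 1 → 8
26 → 22, 24, 16, 12, 5, 1 → 6
26 → 22, 24, 16, 12, 5, 1 → 6
22 → 16, 12, 5, 1 → 4
24 → 16, 12, 5, 1 → 4
16 → 12, 5, 1 → 3
12 → 5, 1 → 2
5 → 1 → 1
1 → none → 0
Sum: 11 + 10 + 6 + 8 + 6 + 6 + 4 + 4 + 3 + 2 + 1 + 0 = 61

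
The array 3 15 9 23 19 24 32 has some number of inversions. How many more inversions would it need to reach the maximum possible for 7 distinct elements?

19 inversions short

Maximum inversions for 7 distinct elements is C(7, 2) = 7·6/2 = 21.
Current inversions — for each element, count later smaller elements:
3: 0
15: 1
9: 0
23: 1
19: 0
24: 0
32: 0
Current total: 0 + 1 + 0 + 1 + 0 + 0 + 0 = 2
Shortfall: 21 − 2 = 19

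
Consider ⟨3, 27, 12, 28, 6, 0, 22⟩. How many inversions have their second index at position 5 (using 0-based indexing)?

5

The element at index 5 is 0.
Elements before it: 3, 27, 12, 28, 6
Those larger than 0: 3, 27, 12, 28, 6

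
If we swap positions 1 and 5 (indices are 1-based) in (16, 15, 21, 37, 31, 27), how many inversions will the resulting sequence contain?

7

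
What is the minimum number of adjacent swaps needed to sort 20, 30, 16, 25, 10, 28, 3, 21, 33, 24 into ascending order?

Minimum adjacent swaps = number of inversions (each swap of adjacent out-of-order elements removes one inversion and no swap can remove more).
Count inversions — for each element, later elements that are smaller:
20: 16, 10, 3 → 3
30: 16, 25, 10, 28, 3, 21, 24 → 7
16: 10, 3 → 2
25: 10, 3, 21, 24 → 4
10: 3 → 1
28: 3, 21, 24 → 3
3: none → 0
21: none → 0
33: 24 → 1
24: none → 0
Total inversions: 3 + 7 + 2 + 4 + 1 + 3 + 0 + 0 + 1 + 0 = 21

Adjacent swaps: 21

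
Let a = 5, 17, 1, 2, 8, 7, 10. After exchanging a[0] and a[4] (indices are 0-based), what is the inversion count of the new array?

Inversions: 9

Positions 0 and 4 hold 5 and 8; after swapping, the array is [8, 17, 1, 2, 5, 7, 10].
Count, for each position, how many later elements it exceeds:
8: 4
17: 5
1: 0
2: 0
5: 0
7: 0
10: 0
Sum: 4 + 5 + 0 + 0 + 0 + 0 + 0 = 9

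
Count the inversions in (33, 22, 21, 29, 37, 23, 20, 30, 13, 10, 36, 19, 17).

Sweep left to right; for each value list the smaller values that follow it:
33: 10
22: 6
21: 5
29: 6
37: 8
23: 5
20: 4
30: 4
13: 1
10: 0
36: 2
19: 1
17: 0
Sum: 10 + 6 + 5 + 6 + 8 + 5 + 4 + 4 + 1 + 0 + 2 + 1 + 0 = 52

52 inversions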